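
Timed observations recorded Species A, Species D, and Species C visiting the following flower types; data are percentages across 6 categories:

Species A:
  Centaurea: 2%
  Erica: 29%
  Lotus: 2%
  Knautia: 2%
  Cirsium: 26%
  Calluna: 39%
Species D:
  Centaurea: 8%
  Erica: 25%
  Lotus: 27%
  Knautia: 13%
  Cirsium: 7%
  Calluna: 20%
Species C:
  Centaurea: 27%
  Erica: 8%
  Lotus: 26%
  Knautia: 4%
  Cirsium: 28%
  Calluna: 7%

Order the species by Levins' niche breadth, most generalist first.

Species D > Species C > Species A

Convert percentages to proportions (divide by 100).
Σp_Aᵢ² = 0.02² + 0.29² + 0.02² + 0.02² + 0.26² + 0.39² = 0.0004 + 0.0841 + 0.0004 + 0.0004 + 0.0676 + 0.1521 = 0.3050
B_A = 1 / 0.3050 = 3.2787
Σp_Dᵢ² = 0.08² + 0.25² + 0.27² + 0.13² + 0.07² + 0.20² = 0.0064 + 0.0625 + 0.0729 + 0.0169 + 0.0049 + 0.0400 = 0.2036
B_D = 1 / 0.2036 = 4.9116
Σp_Cᵢ² = 0.27² + 0.08² + 0.26² + 0.04² + 0.28² + 0.07² = 0.0729 + 0.0064 + 0.0676 + 0.0016 + 0.0784 + 0.0049 = 0.2318
B_C = 1 / 0.2318 = 4.3141
Ranking by B (broadest → narrowest): Species D (4.91) > Species C (4.31) > Species A (3.28)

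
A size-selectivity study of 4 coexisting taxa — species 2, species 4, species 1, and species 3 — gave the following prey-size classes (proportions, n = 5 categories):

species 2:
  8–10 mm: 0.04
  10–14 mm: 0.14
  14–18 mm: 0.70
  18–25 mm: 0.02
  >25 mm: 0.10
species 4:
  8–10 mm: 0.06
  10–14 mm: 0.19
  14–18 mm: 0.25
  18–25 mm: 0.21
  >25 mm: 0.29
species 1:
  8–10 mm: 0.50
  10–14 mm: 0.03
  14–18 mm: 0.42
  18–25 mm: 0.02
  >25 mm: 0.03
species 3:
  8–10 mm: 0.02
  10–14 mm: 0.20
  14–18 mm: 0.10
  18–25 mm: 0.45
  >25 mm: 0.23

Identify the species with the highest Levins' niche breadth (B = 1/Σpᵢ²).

species 4

Σp_2ᵢ² = 0.04² + 0.14² + 0.70² + 0.02² + 0.10² = 0.0016 + 0.0196 + 0.4900 + 0.0004 + 0.0100 = 0.5216
B_2 = 1 / 0.5216 = 1.9172
Σp_4ᵢ² = 0.06² + 0.19² + 0.25² + 0.21² + 0.29² = 0.0036 + 0.0361 + 0.0625 + 0.0441 + 0.0841 = 0.2304
B_4 = 1 / 0.2304 = 4.3403
Σp_1ᵢ² = 0.50² + 0.03² + 0.42² + 0.02² + 0.03² = 0.2500 + 0.0009 + 0.1764 + 0.0004 + 0.0009 = 0.4286
B_1 = 1 / 0.4286 = 2.3332
Σp_3ᵢ² = 0.02² + 0.20² + 0.10² + 0.45² + 0.23² = 0.0004 + 0.0400 + 0.0100 + 0.2025 + 0.0529 = 0.3058
B_3 = 1 / 0.3058 = 3.2701
Highest B → broadest niche (most generalist): species 4 (B = 4.34).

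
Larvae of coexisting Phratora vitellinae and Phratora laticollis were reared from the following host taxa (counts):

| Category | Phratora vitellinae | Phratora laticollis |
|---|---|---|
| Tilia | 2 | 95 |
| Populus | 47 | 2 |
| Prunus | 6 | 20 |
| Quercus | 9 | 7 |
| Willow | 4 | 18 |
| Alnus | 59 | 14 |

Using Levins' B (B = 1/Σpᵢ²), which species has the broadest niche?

Phratora vitellinae

Proportions for Phratora vitellinae (n=127): 2/127=0.0157, 47/127=0.3701, 6/127=0.0472, 9/127=0.0709, 4/127=0.0315, 59/127=0.4646
Proportions for Phratora laticollis (n=156): 95/156=0.6090, 2/156=0.0128, 20/156=0.1282, 7/156=0.0449, 18/156=0.1154, 14/156=0.0897
Σp_viteᵢ² = 0.0157² + 0.3701² + 0.0472² + 0.0709² + 0.0315² + 0.4646² = 0.000246 + 0.136974 + 0.002228 + 0.005027 + 0.000992 + 0.215853 = 0.361320
B_vite = 1 / 0.361320 = 2.7676
Σp_latiᵢ² = 0.6090² + 0.0128² + 0.1282² + 0.0449² + 0.1154² + 0.0897² = 0.370881 + 0.000164 + 0.016435 + 0.002016 + 0.013317 + 0.008046 = 0.410859
B_lati = 1 / 0.410859 = 2.4339
Highest B → broadest niche (most generalist): Phratora vitellinae (B = 2.77).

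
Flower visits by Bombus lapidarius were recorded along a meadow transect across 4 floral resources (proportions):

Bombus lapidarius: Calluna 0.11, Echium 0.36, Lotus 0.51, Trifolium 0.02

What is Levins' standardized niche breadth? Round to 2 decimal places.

0.50

Σpᵢ² = 0.11² + 0.36² + 0.51² + 0.02² = 0.0121 + 0.1296 + 0.2601 + 0.0004 = 0.4022
B = 1 / 0.4022 = 2.4863
Bₛ = (B − 1)/(n − 1) = (2.4863 − 1)/(4 − 1) = 1.4863/3 = 0.4954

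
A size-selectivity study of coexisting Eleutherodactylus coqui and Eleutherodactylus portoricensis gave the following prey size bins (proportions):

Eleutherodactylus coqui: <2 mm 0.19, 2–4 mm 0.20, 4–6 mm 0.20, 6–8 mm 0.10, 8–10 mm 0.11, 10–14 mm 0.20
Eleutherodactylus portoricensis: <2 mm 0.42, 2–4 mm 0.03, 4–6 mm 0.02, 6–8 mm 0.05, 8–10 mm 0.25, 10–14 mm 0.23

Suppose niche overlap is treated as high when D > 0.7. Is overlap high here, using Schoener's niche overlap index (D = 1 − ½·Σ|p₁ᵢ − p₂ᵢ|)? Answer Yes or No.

No

Σ|p₁ᵢ − p₂ᵢ| = 0.23 + 0.17 + 0.18 + 0.05 + 0.14 + 0.03 = 0.80
D = 1 − ½ × 0.80 = 1 − 0.400 = 0.6000
D = 0.6000 < 0.7 → No.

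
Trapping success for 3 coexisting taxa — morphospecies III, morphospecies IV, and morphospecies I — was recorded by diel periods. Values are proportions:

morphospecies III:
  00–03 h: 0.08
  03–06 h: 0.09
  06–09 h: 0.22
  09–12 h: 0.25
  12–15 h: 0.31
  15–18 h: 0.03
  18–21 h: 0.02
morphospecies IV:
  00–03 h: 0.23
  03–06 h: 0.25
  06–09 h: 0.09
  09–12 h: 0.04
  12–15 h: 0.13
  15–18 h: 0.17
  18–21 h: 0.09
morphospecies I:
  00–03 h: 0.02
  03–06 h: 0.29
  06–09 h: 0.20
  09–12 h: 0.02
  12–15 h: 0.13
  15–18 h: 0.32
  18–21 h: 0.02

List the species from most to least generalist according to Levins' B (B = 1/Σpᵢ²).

Σp_IIIᵢ² = 0.08² + 0.09² + 0.22² + 0.25² + 0.31² + 0.03² + 0.02² = 0.0064 + 0.0081 + 0.0484 + 0.0625 + 0.0961 + 0.0009 + 0.0004 = 0.2228
B_III = 1 / 0.2228 = 4.4883
Σp_IVᵢ² = 0.23² + 0.25² + 0.09² + 0.04² + 0.13² + 0.17² + 0.09² = 0.0529 + 0.0625 + 0.0081 + 0.0016 + 0.0169 + 0.0289 + 0.0081 = 0.1790
B_IV = 1 / 0.1790 = 5.5866
Σp_Iᵢ² = 0.02² + 0.29² + 0.20² + 0.02² + 0.13² + 0.32² + 0.02² = 0.0004 + 0.0841 + 0.0400 + 0.0004 + 0.0169 + 0.1024 + 0.0004 = 0.2446
B_I = 1 / 0.2446 = 4.0883
Ranking by B (broadest → narrowest): morphospecies IV (5.59) > morphospecies III (4.49) > morphospecies I (4.09)

morphospecies IV > morphospecies III > morphospecies I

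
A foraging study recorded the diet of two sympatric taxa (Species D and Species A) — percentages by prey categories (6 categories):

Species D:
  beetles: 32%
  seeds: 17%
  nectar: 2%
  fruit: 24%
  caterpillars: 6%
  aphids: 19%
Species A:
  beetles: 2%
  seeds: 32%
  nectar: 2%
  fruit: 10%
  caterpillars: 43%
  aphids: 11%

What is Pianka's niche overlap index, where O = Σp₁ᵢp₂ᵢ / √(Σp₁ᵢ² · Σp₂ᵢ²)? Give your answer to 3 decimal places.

Convert percentages to proportions (divide by 100).
Σ p₁ᵢp₂ᵢ = 0.0064 + 0.0544 + 0.0004 + 0.0240 + 0.0258 + 0.0209 = 0.1319
Σp_1ᵢ² = 0.32² + 0.17² + 0.02² + 0.24² + 0.06² + 0.19² = 0.1024 + 0.0289 + 0.0004 + 0.0576 + 0.0036 + 0.0361 = 0.2290
Σp_2ᵢ² = 0.02² + 0.32² + 0.02² + 0.10² + 0.43² + 0.11² = 0.0004 + 0.1024 + 0.0004 + 0.0100 + 0.1849 + 0.0121 = 0.3102
O = 0.1319 / √(0.2290 × 0.3102) = 0.1319 / 0.266525 = 0.49489

0.495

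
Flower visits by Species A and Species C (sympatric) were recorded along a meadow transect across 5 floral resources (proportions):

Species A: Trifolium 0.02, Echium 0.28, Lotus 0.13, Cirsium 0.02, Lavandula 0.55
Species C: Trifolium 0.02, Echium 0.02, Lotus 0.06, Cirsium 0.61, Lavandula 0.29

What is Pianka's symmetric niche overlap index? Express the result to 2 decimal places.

Σ p₁ᵢp₂ᵢ = 0.0004 + 0.0056 + 0.0078 + 0.0122 + 0.1595 = 0.1855
Σp_1ᵢ² = 0.02² + 0.28² + 0.13² + 0.02² + 0.55² = 0.0004 + 0.0784 + 0.0169 + 0.0004 + 0.3025 = 0.3986
Σp_2ᵢ² = 0.02² + 0.02² + 0.06² + 0.61² + 0.29² = 0.0004 + 0.0004 + 0.0036 + 0.3721 + 0.0841 = 0.4606
O = 0.1855 / √(0.3986 × 0.4606) = 0.1855 / 0.42848 = 0.4329

0.43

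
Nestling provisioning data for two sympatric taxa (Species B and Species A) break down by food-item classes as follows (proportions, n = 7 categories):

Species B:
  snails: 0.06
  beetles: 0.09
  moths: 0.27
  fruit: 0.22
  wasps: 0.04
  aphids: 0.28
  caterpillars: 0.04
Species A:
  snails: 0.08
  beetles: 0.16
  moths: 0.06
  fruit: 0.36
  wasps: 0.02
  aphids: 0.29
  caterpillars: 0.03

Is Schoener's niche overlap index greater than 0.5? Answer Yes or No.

Yes

Σ|p₁ᵢ − p₂ᵢ| = 0.02 + 0.07 + 0.21 + 0.14 + 0.02 + 0.01 + 0.01 = 0.48
D = 1 − ½ × 0.48 = 1 − 0.240 = 0.7600
D = 0.7600 > 0.5 → Yes.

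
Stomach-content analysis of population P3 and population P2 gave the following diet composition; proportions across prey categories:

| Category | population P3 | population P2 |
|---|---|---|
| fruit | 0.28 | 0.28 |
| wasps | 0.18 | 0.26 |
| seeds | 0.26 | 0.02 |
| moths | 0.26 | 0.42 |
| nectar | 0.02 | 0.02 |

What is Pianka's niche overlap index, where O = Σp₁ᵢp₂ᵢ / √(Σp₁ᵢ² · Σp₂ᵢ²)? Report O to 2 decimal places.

0.85

Σ p₁ᵢp₂ᵢ = 0.0784 + 0.0468 + 0.0052 + 0.1092 + 0.0004 = 0.2400
Σp_1ᵢ² = 0.28² + 0.18² + 0.26² + 0.26² + 0.02² = 0.0784 + 0.0324 + 0.0676 + 0.0676 + 0.0004 = 0.2464
Σp_2ᵢ² = 0.28² + 0.26² + 0.02² + 0.42² + 0.02² = 0.0784 + 0.0676 + 0.0004 + 0.1764 + 0.0004 = 0.3232
O = 0.2400 / √(0.2464 × 0.3232) = 0.2400 / 0.28220 = 0.8505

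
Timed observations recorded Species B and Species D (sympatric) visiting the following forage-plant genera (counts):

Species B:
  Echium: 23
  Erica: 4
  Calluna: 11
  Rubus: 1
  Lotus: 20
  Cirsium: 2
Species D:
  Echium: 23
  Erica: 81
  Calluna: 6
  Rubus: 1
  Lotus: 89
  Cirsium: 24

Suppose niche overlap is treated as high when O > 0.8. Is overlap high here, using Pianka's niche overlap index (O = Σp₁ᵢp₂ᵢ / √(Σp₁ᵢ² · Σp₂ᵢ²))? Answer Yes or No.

No

Proportions for Species B (n=61): 23/61=0.3770, 4/61=0.0656, 11/61=0.1803, 1/61=0.0164, 20/61=0.3279, 2/61=0.0328
Proportions for Species D (n=224): 23/224=0.1027, 81/224=0.3616, 6/224=0.0268, 1/224=0.0045, 89/224=0.3973, 24/224=0.1071
Σ p₁ᵢp₂ᵢ = 0.038718 + 0.023721 + 0.004832 + 0.000074 + 0.130275 + 0.003513 = 0.201133
Σp_1ᵢ² = 0.3770² + 0.0656² + 0.1803² + 0.0164² + 0.3279² + 0.0328² = 0.142129 + 0.004303 + 0.032508 + 0.000269 + 0.107518 + 0.001076 = 0.287803
Σp_2ᵢ² = 0.1027² + 0.3616² + 0.0268² + 0.0045² + 0.3973² + 0.1071² = 0.010547 + 0.130755 + 0.000718 + 0.000020 + 0.157847 + 0.011470 = 0.311357
O = 0.201133 / √(0.287803 × 0.311357) = 0.201133 / 0.2993484 = 0.6719
O = 0.6719 < 0.8 → No.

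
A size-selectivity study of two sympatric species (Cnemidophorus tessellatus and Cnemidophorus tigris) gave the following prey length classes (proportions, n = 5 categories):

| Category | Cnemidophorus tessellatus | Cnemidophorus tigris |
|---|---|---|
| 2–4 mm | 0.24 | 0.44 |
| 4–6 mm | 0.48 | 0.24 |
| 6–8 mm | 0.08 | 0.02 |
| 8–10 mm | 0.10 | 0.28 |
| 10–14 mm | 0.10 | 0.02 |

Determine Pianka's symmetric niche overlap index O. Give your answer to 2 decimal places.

0.78

Σ p₁ᵢp₂ᵢ = 0.1056 + 0.1152 + 0.0016 + 0.0280 + 0.0020 = 0.2524
Σp_1ᵢ² = 0.24² + 0.48² + 0.08² + 0.10² + 0.10² = 0.0576 + 0.2304 + 0.0064 + 0.0100 + 0.0100 = 0.3144
Σp_2ᵢ² = 0.44² + 0.24² + 0.02² + 0.28² + 0.02² = 0.1936 + 0.0576 + 0.0004 + 0.0784 + 0.0004 = 0.3304
O = 0.2524 / √(0.3144 × 0.3304) = 0.2524 / 0.32230 = 0.7831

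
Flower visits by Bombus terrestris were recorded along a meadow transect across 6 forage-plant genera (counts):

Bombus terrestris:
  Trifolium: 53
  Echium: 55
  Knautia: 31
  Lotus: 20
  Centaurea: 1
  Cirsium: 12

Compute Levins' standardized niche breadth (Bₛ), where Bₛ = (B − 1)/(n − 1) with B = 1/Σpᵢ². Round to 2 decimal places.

Proportions for Bombus terrestris (n=172): 53/172=0.3081, 55/172=0.3198, 31/172=0.1802, 20/172=0.1163, 1/172=0.0058, 12/172=0.0698
Σpᵢ² = 0.3081² + 0.3198² + 0.1802² + 0.1163² + 0.0058² + 0.0698² = 0.094926 + 0.102272 + 0.032472 + 0.013526 + 0.000034 + 0.004872 = 0.248102
B = 1 / 0.248102 = 4.0306
Bₛ = (B − 1)/(n − 1) = (4.0306 − 1)/(6 − 1) = 3.0306/5 = 0.6061

0.61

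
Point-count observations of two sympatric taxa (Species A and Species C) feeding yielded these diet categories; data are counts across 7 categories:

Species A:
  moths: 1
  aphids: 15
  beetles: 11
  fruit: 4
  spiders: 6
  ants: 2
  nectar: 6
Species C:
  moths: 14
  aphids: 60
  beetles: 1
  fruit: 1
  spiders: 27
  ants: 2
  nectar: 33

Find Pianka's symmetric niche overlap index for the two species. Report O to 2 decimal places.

Proportions for Species A (n=45): 1/45=0.0222, 15/45=0.3333, 11/45=0.2444, 4/45=0.0889, 6/45=0.1333, 2/45=0.0444, 6/45=0.1333
Proportions for Species C (n=138): 14/138=0.1014, 60/138=0.4348, 1/138=0.0072, 1/138=0.0072, 27/138=0.1957, 2/138=0.0145, 33/138=0.2391
Σ p₁ᵢp₂ᵢ = 0.002251 + 0.144919 + 0.001760 + 0.000640 + 0.026087 + 0.000644 + 0.031872 = 0.208173
Σp_1ᵢ² = 0.0222² + 0.3333² + 0.2444² + 0.0889² + 0.1333² + 0.0444² + 0.1333² = 0.000493 + 0.111089 + 0.059731 + 0.007903 + 0.017769 + 0.001971 + 0.017769 = 0.216725
Σp_2ᵢ² = 0.1014² + 0.4348² + 0.0072² + 0.0072² + 0.1957² + 0.0145² + 0.2391² = 0.010282 + 0.189051 + 0.000052 + 0.000052 + 0.038298 + 0.000210 + 0.057169 = 0.295114
O = 0.208173 / √(0.216725 × 0.295114) = 0.208173 / 0.2529003 = 0.8231

0.82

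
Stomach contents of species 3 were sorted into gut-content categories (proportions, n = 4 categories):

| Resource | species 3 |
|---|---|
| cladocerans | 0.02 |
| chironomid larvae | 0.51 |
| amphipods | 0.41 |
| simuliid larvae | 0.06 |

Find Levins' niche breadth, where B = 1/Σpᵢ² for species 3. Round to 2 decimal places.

Σpᵢ² = 0.02² + 0.51² + 0.41² + 0.06² = 0.0004 + 0.2601 + 0.1681 + 0.0036 = 0.4322
B = 1 / 0.4322 = 2.3137

2.31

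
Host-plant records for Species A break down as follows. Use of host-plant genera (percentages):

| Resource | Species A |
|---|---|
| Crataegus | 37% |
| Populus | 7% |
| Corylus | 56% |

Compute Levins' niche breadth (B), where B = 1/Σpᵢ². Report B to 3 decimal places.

2.196

Convert percentages to proportions (divide by 100).
Σpᵢ² = 0.37² + 0.07² + 0.56² = 0.1369 + 0.0049 + 0.3136 = 0.4554
B = 1 / 0.4554 = 2.19587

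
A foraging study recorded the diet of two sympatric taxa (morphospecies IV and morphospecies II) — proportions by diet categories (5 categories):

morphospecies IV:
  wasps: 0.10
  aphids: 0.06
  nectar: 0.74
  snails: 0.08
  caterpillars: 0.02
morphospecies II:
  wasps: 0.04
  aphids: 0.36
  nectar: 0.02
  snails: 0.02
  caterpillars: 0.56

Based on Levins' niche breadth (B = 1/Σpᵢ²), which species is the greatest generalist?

Σp_IVᵢ² = 0.10² + 0.06² + 0.74² + 0.08² + 0.02² = 0.0100 + 0.0036 + 0.5476 + 0.0064 + 0.0004 = 0.5680
B_IV = 1 / 0.5680 = 1.7606
Σp_IIᵢ² = 0.04² + 0.36² + 0.02² + 0.02² + 0.56² = 0.0016 + 0.1296 + 0.0004 + 0.0004 + 0.3136 = 0.4456
B_II = 1 / 0.4456 = 2.2442
Highest B → broadest niche (most generalist): morphospecies II (B = 2.24).

morphospecies II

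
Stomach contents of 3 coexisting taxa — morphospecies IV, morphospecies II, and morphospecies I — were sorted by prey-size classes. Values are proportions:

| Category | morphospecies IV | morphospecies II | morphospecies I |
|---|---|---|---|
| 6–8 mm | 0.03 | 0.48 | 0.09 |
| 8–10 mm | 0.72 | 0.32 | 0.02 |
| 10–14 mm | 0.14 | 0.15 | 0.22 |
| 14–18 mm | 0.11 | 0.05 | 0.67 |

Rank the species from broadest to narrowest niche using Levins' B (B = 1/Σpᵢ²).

morphospecies II > morphospecies I > morphospecies IV

Σp_IVᵢ² = 0.03² + 0.72² + 0.14² + 0.11² = 0.0009 + 0.5184 + 0.0196 + 0.0121 = 0.5510
B_IV = 1 / 0.5510 = 1.8149
Σp_IIᵢ² = 0.48² + 0.32² + 0.15² + 0.05² = 0.2304 + 0.1024 + 0.0225 + 0.0025 = 0.3578
B_II = 1 / 0.3578 = 2.7949
Σp_Iᵢ² = 0.09² + 0.02² + 0.22² + 0.67² = 0.0081 + 0.0004 + 0.0484 + 0.4489 = 0.5058
B_I = 1 / 0.5058 = 1.9771
Ranking by B (broadest → narrowest): morphospecies II (2.79) > morphospecies I (1.98) > morphospecies IV (1.81)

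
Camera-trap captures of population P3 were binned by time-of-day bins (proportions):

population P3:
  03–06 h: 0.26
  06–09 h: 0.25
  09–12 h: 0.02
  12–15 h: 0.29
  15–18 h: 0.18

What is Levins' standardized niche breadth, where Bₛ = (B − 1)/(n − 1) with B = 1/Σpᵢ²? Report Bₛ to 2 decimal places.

0.76

Σpᵢ² = 0.26² + 0.25² + 0.02² + 0.29² + 0.18² = 0.0676 + 0.0625 + 0.0004 + 0.0841 + 0.0324 = 0.2470
B = 1 / 0.2470 = 4.0486
Bₛ = (B − 1)/(n − 1) = (4.0486 − 1)/(5 − 1) = 3.0486/4 = 0.7622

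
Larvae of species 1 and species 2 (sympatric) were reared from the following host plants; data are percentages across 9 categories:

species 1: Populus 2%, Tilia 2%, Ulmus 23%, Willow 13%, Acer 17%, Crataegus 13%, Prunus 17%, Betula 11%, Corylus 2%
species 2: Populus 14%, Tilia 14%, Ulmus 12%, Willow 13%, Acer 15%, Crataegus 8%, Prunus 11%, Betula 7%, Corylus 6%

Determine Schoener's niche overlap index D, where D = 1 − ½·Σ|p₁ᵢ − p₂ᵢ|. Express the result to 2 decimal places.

Convert percentages to proportions (divide by 100).
Σ|p₁ᵢ − p₂ᵢ| = 0.12 + 0.12 + 0.11 + 0.00 + 0.02 + 0.05 + 0.06 + 0.04 + 0.04 = 0.56
D = 1 − ½ × 0.56 = 1 − 0.280 = 0.7200

0.72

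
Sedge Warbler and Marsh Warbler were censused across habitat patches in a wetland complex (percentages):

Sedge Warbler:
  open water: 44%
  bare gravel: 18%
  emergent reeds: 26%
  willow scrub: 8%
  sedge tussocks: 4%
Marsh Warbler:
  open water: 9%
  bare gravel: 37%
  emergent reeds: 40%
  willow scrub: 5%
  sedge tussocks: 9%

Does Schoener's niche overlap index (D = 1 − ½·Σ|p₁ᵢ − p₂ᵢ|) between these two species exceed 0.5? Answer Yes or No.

Yes

Convert percentages to proportions (divide by 100).
Σ|p₁ᵢ − p₂ᵢ| = 0.35 + 0.19 + 0.14 + 0.03 + 0.05 = 0.76
D = 1 − ½ × 0.76 = 1 − 0.380 = 0.6200
D = 0.6200 > 0.5 → Yes.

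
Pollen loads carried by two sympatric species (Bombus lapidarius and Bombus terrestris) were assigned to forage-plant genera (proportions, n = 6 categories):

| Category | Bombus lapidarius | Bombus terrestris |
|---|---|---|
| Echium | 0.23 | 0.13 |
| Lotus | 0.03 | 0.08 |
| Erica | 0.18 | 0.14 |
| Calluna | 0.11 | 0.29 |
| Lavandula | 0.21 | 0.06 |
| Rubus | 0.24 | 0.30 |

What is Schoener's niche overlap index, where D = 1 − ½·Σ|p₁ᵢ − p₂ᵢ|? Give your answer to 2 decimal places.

Σ|p₁ᵢ − p₂ᵢ| = 0.10 + 0.05 + 0.04 + 0.18 + 0.15 + 0.06 = 0.58
D = 1 − ½ × 0.58 = 1 − 0.290 = 0.7100

0.71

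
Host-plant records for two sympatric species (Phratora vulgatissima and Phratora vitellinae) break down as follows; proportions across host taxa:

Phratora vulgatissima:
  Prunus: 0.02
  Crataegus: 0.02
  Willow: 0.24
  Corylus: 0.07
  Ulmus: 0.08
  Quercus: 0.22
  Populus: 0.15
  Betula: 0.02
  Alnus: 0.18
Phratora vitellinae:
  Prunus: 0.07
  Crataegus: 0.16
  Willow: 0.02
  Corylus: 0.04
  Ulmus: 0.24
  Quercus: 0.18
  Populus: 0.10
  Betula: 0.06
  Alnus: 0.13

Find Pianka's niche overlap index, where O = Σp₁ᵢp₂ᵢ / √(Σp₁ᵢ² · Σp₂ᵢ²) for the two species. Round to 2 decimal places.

0.68

Σ p₁ᵢp₂ᵢ = 0.0014 + 0.0032 + 0.0048 + 0.0028 + 0.0192 + 0.0396 + 0.0150 + 0.0012 + 0.0234 = 0.1106
Σp_1ᵢ² = 0.02² + 0.02² + 0.24² + 0.07² + 0.08² + 0.22² + 0.15² + 0.02² + 0.18² = 0.0004 + 0.0004 + 0.0576 + 0.0049 + 0.0064 + 0.0484 + 0.0225 + 0.0004 + 0.0324 = 0.1734
Σp_2ᵢ² = 0.07² + 0.16² + 0.02² + 0.04² + 0.24² + 0.18² + 0.10² + 0.06² + 0.13² = 0.0049 + 0.0256 + 0.0004 + 0.0016 + 0.0576 + 0.0324 + 0.0100 + 0.0036 + 0.0169 = 0.1530
O = 0.1106 / √(0.1734 × 0.1530) = 0.1106 / 0.16288 = 0.6790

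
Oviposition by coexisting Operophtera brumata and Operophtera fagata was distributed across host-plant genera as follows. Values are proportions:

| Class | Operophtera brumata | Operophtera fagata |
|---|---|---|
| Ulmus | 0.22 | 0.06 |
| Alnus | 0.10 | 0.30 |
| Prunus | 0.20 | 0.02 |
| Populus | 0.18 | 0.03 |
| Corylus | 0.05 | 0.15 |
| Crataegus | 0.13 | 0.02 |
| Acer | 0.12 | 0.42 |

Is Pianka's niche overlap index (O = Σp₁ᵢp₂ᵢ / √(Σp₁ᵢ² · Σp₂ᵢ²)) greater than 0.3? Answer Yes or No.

Yes

Σ p₁ᵢp₂ᵢ = 0.0132 + 0.0300 + 0.0040 + 0.0054 + 0.0075 + 0.0026 + 0.0504 = 0.1131
Σp_1ᵢ² = 0.22² + 0.10² + 0.20² + 0.18² + 0.05² + 0.13² + 0.12² = 0.0484 + 0.0100 + 0.0400 + 0.0324 + 0.0025 + 0.0169 + 0.0144 = 0.1646
Σp_2ᵢ² = 0.06² + 0.30² + 0.02² + 0.03² + 0.15² + 0.02² + 0.42² = 0.0036 + 0.0900 + 0.0004 + 0.0009 + 0.0225 + 0.0004 + 0.1764 = 0.2942
O = 0.1131 / √(0.1646 × 0.2942) = 0.1131 / 0.22006 = 0.5140
O = 0.5140 > 0.3 → Yes.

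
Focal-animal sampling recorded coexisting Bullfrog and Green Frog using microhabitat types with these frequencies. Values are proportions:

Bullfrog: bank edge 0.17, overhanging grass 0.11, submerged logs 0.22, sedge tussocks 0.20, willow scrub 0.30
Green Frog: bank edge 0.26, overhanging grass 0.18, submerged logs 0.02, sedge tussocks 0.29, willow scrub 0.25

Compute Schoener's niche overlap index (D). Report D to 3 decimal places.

0.750

Σ|p₁ᵢ − p₂ᵢ| = 0.09 + 0.07 + 0.20 + 0.09 + 0.05 = 0.50
D = 1 − ½ × 0.50 = 1 − 0.250 = 0.75000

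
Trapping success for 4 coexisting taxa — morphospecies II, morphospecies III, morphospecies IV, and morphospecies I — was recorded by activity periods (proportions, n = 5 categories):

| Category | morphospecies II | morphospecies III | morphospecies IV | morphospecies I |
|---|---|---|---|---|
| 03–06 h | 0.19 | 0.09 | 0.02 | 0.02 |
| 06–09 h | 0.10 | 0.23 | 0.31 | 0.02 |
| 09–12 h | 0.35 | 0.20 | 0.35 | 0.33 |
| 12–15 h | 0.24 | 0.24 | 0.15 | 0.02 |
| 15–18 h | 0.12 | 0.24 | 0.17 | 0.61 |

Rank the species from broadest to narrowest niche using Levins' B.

morphospecies III > morphospecies II > morphospecies IV > morphospecies I

Σp_IIᵢ² = 0.19² + 0.10² + 0.35² + 0.24² + 0.12² = 0.0361 + 0.0100 + 0.1225 + 0.0576 + 0.0144 = 0.2406
B_II = 1 / 0.2406 = 4.1563
Σp_IIIᵢ² = 0.09² + 0.23² + 0.20² + 0.24² + 0.24² = 0.0081 + 0.0529 + 0.0400 + 0.0576 + 0.0576 = 0.2162
B_III = 1 / 0.2162 = 4.6253
Σp_IVᵢ² = 0.02² + 0.31² + 0.35² + 0.15² + 0.17² = 0.0004 + 0.0961 + 0.1225 + 0.0225 + 0.0289 = 0.2704
B_IV = 1 / 0.2704 = 3.6982
Σp_Iᵢ² = 0.02² + 0.02² + 0.33² + 0.02² + 0.61² = 0.0004 + 0.0004 + 0.1089 + 0.0004 + 0.3721 = 0.4822
B_I = 1 / 0.4822 = 2.0738
Ranking by B (broadest → narrowest): morphospecies III (4.63) > morphospecies II (4.16) > morphospecies IV (3.70) > morphospecies I (2.07)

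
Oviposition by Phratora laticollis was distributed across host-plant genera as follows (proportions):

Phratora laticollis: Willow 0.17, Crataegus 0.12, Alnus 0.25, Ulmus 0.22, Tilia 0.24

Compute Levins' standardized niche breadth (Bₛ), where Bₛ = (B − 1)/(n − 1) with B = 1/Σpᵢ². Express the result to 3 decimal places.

Σpᵢ² = 0.17² + 0.12² + 0.25² + 0.22² + 0.24² = 0.0289 + 0.0144 + 0.0625 + 0.0484 + 0.0576 = 0.2118
B = 1 / 0.2118 = 4.72144
Bₛ = (B − 1)/(n − 1) = (4.72144 − 1)/(5 − 1) = 3.72144/4 = 0.93036

0.930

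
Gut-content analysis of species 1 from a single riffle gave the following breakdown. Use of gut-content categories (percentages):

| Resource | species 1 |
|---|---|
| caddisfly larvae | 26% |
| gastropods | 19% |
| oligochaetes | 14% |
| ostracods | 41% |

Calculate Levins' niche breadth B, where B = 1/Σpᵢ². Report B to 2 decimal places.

Convert percentages to proportions (divide by 100).
Σpᵢ² = 0.26² + 0.19² + 0.14² + 0.41² = 0.0676 + 0.0361 + 0.0196 + 0.1681 = 0.2914
B = 1 / 0.2914 = 3.4317

3.43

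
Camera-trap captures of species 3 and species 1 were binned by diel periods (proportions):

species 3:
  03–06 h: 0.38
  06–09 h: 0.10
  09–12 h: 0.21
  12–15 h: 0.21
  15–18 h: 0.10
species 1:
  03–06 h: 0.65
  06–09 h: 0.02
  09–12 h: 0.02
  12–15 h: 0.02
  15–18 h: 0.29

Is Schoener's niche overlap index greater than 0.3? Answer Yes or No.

Σ|p₁ᵢ − p₂ᵢ| = 0.27 + 0.08 + 0.19 + 0.19 + 0.19 = 0.92
D = 1 − ½ × 0.92 = 1 − 0.460 = 0.5400
D = 0.5400 > 0.3 → Yes.

Yes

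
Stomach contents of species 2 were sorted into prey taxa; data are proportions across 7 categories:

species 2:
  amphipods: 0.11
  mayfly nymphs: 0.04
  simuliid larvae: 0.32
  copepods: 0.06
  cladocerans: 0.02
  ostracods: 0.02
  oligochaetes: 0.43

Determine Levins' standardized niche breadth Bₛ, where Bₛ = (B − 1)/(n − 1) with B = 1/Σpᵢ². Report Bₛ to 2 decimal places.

0.38

Σpᵢ² = 0.11² + 0.04² + 0.32² + 0.06² + 0.02² + 0.02² + 0.43² = 0.0121 + 0.0016 + 0.1024 + 0.0036 + 0.0004 + 0.0004 + 0.1849 = 0.3054
B = 1 / 0.3054 = 3.2744
Bₛ = (B − 1)/(n − 1) = (3.2744 − 1)/(7 − 1) = 2.2744/6 = 0.3791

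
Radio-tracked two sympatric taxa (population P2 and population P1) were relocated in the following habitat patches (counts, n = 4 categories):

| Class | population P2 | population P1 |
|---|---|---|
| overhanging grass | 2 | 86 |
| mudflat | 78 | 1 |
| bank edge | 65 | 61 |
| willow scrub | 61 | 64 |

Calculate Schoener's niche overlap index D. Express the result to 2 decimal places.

Proportions for population P2 (n=206): 2/206=0.0097, 78/206=0.3786, 65/206=0.3155, 61/206=0.2961
Proportions for population P1 (n=212): 86/212=0.4057, 1/212=0.0047, 61/212=0.2877, 64/212=0.3019
Σ|p₁ᵢ − p₂ᵢ| = 0.3960 + 0.3739 + 0.0278 + 0.0058 = 0.8035
D = 1 − ½ × 0.8035 = 1 − 0.40175 = 0.59825

0.60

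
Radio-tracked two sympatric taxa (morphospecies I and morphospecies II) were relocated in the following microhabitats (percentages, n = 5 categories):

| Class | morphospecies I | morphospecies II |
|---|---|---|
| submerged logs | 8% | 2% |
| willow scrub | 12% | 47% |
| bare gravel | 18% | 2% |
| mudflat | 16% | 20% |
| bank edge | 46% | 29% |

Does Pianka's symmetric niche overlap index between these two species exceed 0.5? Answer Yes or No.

Yes

Convert percentages to proportions (divide by 100).
Σ p₁ᵢp₂ᵢ = 0.0016 + 0.0564 + 0.0036 + 0.0320 + 0.1334 = 0.2270
Σp_1ᵢ² = 0.08² + 0.12² + 0.18² + 0.16² + 0.46² = 0.0064 + 0.0144 + 0.0324 + 0.0256 + 0.2116 = 0.2904
Σp_2ᵢ² = 0.02² + 0.47² + 0.02² + 0.20² + 0.29² = 0.0004 + 0.2209 + 0.0004 + 0.0400 + 0.0841 = 0.3458
O = 0.2270 / √(0.2904 × 0.3458) = 0.2270 / 0.31689 = 0.7163
O = 0.7163 > 0.5 → Yes.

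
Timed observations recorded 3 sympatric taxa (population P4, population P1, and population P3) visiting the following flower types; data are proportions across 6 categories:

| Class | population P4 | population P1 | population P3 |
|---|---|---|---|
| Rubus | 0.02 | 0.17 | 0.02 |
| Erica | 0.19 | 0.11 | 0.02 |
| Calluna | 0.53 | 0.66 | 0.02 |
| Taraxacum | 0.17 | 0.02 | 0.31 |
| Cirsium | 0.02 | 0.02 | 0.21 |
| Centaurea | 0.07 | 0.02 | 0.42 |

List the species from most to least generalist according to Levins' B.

Σp_P4ᵢ² = 0.02² + 0.19² + 0.53² + 0.17² + 0.02² + 0.07² = 0.0004 + 0.0361 + 0.2809 + 0.0289 + 0.0004 + 0.0049 = 0.3516
B_P4 = 1 / 0.3516 = 2.8441
Σp_P1ᵢ² = 0.17² + 0.11² + 0.66² + 0.02² + 0.02² + 0.02² = 0.0289 + 0.0121 + 0.4356 + 0.0004 + 0.0004 + 0.0004 = 0.4778
B_P1 = 1 / 0.4778 = 2.0929
Σp_P3ᵢ² = 0.02² + 0.02² + 0.02² + 0.31² + 0.21² + 0.42² = 0.0004 + 0.0004 + 0.0004 + 0.0961 + 0.0441 + 0.1764 = 0.3178
B_P3 = 1 / 0.3178 = 3.1466
Ranking by B (broadest → narrowest): population P3 (3.15) > population P4 (2.84) > population P1 (2.09)

population P3 > population P4 > population P1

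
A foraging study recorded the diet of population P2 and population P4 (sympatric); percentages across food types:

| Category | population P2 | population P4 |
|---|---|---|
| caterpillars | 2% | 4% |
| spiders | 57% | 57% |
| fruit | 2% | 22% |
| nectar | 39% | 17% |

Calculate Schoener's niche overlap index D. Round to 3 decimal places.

0.780

Convert percentages to proportions (divide by 100).
Σ|p₁ᵢ − p₂ᵢ| = 0.02 + 0.00 + 0.20 + 0.22 = 0.44
D = 1 − ½ × 0.44 = 1 − 0.220 = 0.78000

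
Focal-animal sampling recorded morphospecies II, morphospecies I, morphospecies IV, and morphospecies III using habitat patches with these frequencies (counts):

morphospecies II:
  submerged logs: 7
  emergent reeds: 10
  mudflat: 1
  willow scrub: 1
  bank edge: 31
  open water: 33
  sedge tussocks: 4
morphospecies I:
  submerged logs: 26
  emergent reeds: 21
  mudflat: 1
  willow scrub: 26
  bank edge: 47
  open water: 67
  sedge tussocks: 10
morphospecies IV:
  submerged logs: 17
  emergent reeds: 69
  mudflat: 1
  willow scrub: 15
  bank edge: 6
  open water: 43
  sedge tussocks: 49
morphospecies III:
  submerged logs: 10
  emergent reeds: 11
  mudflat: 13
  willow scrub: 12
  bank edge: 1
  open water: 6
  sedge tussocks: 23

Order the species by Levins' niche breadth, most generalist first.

Proportions for morphospecies II (n=87): 7/87=0.0805, 10/87=0.1149, 1/87=0.0115, 1/87=0.0115, 31/87=0.3563, 33/87=0.3793, 4/87=0.0460
Proportions for morphospecies I (n=198): 26/198=0.1313, 21/198=0.1061, 1/198=0.0051, 26/198=0.1313, 47/198=0.2374, 67/198=0.3384, 10/198=0.0505
Proportions for morphospecies IV (n=200): 17/200=0.0850, 69/200=0.3450, 1/200=0.0050, 15/200=0.0750, 6/200=0.0300, 43/200=0.2150, 49/200=0.2450
Proportions for morphospecies III (n=76): 10/76=0.1316, 11/76=0.1447, 13/76=0.1711, 12/76=0.1579, 1/76=0.0132, 6/76=0.0789, 23/76=0.3026
Σp_IIᵢ² = 0.0805² + 0.1149² + 0.0115² + 0.0115² + 0.3563² + 0.3793² + 0.0460² = 0.006480 + 0.013202 + 0.000132 + 0.000132 + 0.126950 + 0.143868 + 0.002116 = 0.292880
B_II = 1 / 0.292880 = 3.4144
Σp_Iᵢ² = 0.1313² + 0.1061² + 0.0051² + 0.1313² + 0.2374² + 0.3384² + 0.0505² = 0.017240 + 0.011257 + 0.000026 + 0.017240 + 0.056359 + 0.114515 + 0.002550 = 0.219187
B_I = 1 / 0.219187 = 4.5623
Σp_IVᵢ² = 0.0850² + 0.3450² + 0.0050² + 0.0750² + 0.0300² + 0.2150² + 0.2450² = 0.007225 + 0.119025 + 0.000025 + 0.005625 + 0.000900 + 0.046225 + 0.060025 = 0.239050
B_IV = 1 / 0.239050 = 4.1832
Σp_IIIᵢ² = 0.1316² + 0.1447² + 0.1711² + 0.1579² + 0.0132² + 0.0789² + 0.3026² = 0.017319 + 0.020938 + 0.029275 + 0.024932 + 0.000174 + 0.006225 + 0.091567 = 0.190430
B_III = 1 / 0.190430 = 5.2513
Ranking by B (broadest → narrowest): morphospecies III (5.25) > morphospecies I (4.56) > morphospecies IV (4.18) > morphospecies II (3.41)

morphospecies III > morphospecies I > morphospecies IV > morphospecies II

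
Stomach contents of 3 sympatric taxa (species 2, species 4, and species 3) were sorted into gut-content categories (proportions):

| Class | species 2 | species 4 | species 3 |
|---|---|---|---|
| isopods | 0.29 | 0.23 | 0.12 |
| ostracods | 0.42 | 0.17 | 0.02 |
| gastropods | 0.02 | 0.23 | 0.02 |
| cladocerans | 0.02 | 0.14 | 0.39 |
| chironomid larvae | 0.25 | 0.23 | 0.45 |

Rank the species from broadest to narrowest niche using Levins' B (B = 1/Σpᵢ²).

Σp_2ᵢ² = 0.29² + 0.42² + 0.02² + 0.02² + 0.25² = 0.0841 + 0.1764 + 0.0004 + 0.0004 + 0.0625 = 0.3238
B_2 = 1 / 0.3238 = 3.0883
Σp_4ᵢ² = 0.23² + 0.17² + 0.23² + 0.14² + 0.23² = 0.0529 + 0.0289 + 0.0529 + 0.0196 + 0.0529 = 0.2072
B_4 = 1 / 0.2072 = 4.8263
Σp_3ᵢ² = 0.12² + 0.02² + 0.02² + 0.39² + 0.45² = 0.0144 + 0.0004 + 0.0004 + 0.1521 + 0.2025 = 0.3698
B_3 = 1 / 0.3698 = 2.7042
Ranking by B (broadest → narrowest): species 4 (4.83) > species 2 (3.09) > species 3 (2.70)

species 4 > species 2 > species 3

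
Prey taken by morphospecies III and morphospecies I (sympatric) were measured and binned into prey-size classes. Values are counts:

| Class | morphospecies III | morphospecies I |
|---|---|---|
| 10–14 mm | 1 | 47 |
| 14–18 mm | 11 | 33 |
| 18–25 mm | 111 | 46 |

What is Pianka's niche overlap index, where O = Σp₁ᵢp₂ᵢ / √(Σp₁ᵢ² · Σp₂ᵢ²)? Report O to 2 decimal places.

0.67

Proportions for morphospecies III (n=123): 1/123=0.0081, 11/123=0.0894, 111/123=0.9024
Proportions for morphospecies I (n=126): 47/126=0.3730, 33/126=0.2619, 46/126=0.3651
Σ p₁ᵢp₂ᵢ = 0.003021 + 0.023414 + 0.329466 = 0.355901
Σp_1ᵢ² = 0.0081² + 0.0894² + 0.9024² = 0.000066 + 0.007992 + 0.814326 = 0.822384
Σp_2ᵢ² = 0.3730² + 0.2619² + 0.3651² = 0.139129 + 0.068592 + 0.133298 = 0.341019
O = 0.355901 / √(0.822384 × 0.341019) = 0.355901 / 0.5295740 = 0.6721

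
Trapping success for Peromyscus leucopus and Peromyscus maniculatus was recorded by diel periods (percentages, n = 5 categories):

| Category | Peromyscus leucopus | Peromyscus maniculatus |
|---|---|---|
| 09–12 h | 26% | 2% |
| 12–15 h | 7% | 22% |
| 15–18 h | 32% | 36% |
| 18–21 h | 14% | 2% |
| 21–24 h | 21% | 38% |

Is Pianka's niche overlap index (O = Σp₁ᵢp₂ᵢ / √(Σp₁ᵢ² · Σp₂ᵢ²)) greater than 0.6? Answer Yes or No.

Yes

Convert percentages to proportions (divide by 100).
Σ p₁ᵢp₂ᵢ = 0.0052 + 0.0154 + 0.1152 + 0.0028 + 0.0798 = 0.2184
Σp_1ᵢ² = 0.26² + 0.07² + 0.32² + 0.14² + 0.21² = 0.0676 + 0.0049 + 0.1024 + 0.0196 + 0.0441 = 0.2386
Σp_2ᵢ² = 0.02² + 0.22² + 0.36² + 0.02² + 0.38² = 0.0004 + 0.0484 + 0.1296 + 0.0004 + 0.1444 = 0.3232
O = 0.2184 / √(0.2386 × 0.3232) = 0.2184 / 0.27770 = 0.7865
O = 0.7865 > 0.6 → Yes.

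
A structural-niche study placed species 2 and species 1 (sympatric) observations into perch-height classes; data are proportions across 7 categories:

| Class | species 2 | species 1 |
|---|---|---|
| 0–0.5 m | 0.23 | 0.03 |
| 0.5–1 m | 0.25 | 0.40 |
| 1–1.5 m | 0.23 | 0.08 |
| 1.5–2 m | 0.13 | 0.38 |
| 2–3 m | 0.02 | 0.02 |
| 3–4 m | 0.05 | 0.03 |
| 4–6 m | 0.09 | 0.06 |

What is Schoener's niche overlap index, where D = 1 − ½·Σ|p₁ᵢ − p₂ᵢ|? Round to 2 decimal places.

0.60

Σ|p₁ᵢ − p₂ᵢ| = 0.20 + 0.15 + 0.15 + 0.25 + 0.00 + 0.02 + 0.03 = 0.80
D = 1 − ½ × 0.80 = 1 − 0.400 = 0.6000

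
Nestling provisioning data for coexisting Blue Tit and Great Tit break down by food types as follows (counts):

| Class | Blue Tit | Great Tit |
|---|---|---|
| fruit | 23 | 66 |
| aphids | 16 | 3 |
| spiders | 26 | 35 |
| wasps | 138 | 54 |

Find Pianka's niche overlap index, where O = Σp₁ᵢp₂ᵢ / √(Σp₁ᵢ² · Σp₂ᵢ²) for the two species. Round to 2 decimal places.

0.75

Proportions for Blue Tit (n=203): 23/203=0.1133, 16/203=0.0788, 26/203=0.1281, 138/203=0.6798
Proportions for Great Tit (n=158): 66/158=0.4177, 3/158=0.0190, 35/158=0.2215, 54/158=0.3418
Σ p₁ᵢp₂ᵢ = 0.047325 + 0.001497 + 0.028374 + 0.232356 = 0.309552
Σp_1ᵢ² = 0.1133² + 0.0788² + 0.1281² + 0.6798² = 0.012837 + 0.006209 + 0.016410 + 0.462128 = 0.497584
Σp_2ᵢ² = 0.4177² + 0.0190² + 0.2215² + 0.3418² = 0.174473 + 0.000361 + 0.049062 + 0.116827 = 0.340723
O = 0.309552 / √(0.497584 × 0.340723) = 0.309552 / 0.4117503 = 0.7518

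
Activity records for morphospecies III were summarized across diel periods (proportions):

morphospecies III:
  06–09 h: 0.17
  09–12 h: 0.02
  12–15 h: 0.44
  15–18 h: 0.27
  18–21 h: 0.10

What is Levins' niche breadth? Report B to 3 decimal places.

3.270

Σpᵢ² = 0.17² + 0.02² + 0.44² + 0.27² + 0.10² = 0.0289 + 0.0004 + 0.1936 + 0.0729 + 0.0100 = 0.3058
B = 1 / 0.3058 = 3.27011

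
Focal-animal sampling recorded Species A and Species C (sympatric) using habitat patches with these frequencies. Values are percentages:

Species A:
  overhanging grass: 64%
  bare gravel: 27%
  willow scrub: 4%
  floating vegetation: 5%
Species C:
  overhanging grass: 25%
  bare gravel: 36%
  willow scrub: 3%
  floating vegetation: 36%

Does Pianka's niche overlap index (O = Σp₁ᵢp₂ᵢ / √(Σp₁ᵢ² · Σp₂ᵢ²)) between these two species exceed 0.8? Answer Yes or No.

Convert percentages to proportions (divide by 100).
Σ p₁ᵢp₂ᵢ = 0.1600 + 0.0972 + 0.0012 + 0.0180 = 0.2764
Σp_1ᵢ² = 0.64² + 0.27² + 0.04² + 0.05² = 0.4096 + 0.0729 + 0.0016 + 0.0025 = 0.4866
Σp_2ᵢ² = 0.25² + 0.36² + 0.03² + 0.36² = 0.0625 + 0.1296 + 0.0009 + 0.1296 = 0.3226
O = 0.2764 / √(0.4866 × 0.3226) = 0.2764 / 0.39620 = 0.6976
O = 0.6976 < 0.8 → No.

No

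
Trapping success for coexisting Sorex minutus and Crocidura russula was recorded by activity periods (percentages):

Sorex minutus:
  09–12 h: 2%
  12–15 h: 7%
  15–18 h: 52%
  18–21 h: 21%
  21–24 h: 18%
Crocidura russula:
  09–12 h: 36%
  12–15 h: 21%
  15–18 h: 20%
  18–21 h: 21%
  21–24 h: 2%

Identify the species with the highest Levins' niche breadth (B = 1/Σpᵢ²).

Convert percentages to proportions (divide by 100).
Σp_minuᵢ² = 0.02² + 0.07² + 0.52² + 0.21² + 0.18² = 0.0004 + 0.0049 + 0.2704 + 0.0441 + 0.0324 = 0.3522
B_minu = 1 / 0.3522 = 2.8393
Σp_russᵢ² = 0.36² + 0.21² + 0.20² + 0.21² + 0.02² = 0.1296 + 0.0441 + 0.0400 + 0.0441 + 0.0004 = 0.2582
B_russ = 1 / 0.2582 = 3.8730
Highest B → broadest niche (most generalist): Crocidura russula (B = 3.87).

Crocidura russula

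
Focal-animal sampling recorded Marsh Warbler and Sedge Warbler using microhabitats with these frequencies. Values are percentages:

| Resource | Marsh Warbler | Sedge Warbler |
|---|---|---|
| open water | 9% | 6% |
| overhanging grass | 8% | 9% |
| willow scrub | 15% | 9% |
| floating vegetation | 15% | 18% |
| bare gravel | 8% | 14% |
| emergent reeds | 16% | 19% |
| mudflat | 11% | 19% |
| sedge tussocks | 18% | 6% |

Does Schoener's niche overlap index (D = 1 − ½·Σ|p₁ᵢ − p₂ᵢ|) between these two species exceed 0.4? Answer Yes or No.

Yes

Convert percentages to proportions (divide by 100).
Σ|p₁ᵢ − p₂ᵢ| = 0.03 + 0.01 + 0.06 + 0.03 + 0.06 + 0.03 + 0.08 + 0.12 = 0.42
D = 1 − ½ × 0.42 = 1 − 0.210 = 0.7900
D = 0.7900 > 0.4 → Yes.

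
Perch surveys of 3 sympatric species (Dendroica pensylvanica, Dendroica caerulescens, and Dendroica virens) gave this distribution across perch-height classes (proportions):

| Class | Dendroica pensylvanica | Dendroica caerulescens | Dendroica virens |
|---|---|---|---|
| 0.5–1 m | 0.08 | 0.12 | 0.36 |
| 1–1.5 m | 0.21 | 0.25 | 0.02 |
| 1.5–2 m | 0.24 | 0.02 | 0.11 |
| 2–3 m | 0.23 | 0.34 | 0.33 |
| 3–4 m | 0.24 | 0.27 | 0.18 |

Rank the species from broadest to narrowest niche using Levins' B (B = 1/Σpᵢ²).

Dendroica pensylvanica > Dendroica caerulescens > Dendroica virens

Σp_pensᵢ² = 0.08² + 0.21² + 0.24² + 0.23² + 0.24² = 0.0064 + 0.0441 + 0.0576 + 0.0529 + 0.0576 = 0.2186
B_pens = 1 / 0.2186 = 4.5746
Σp_caerᵢ² = 0.12² + 0.25² + 0.02² + 0.34² + 0.27² = 0.0144 + 0.0625 + 0.0004 + 0.1156 + 0.0729 = 0.2658
B_caer = 1 / 0.2658 = 3.7622
Σp_vireᵢ² = 0.36² + 0.02² + 0.11² + 0.33² + 0.18² = 0.1296 + 0.0004 + 0.0121 + 0.1089 + 0.0324 = 0.2834
B_vire = 1 / 0.2834 = 3.5286
Ranking by B (broadest → narrowest): Dendroica pensylvanica (4.57) > Dendroica caerulescens (3.76) > Dendroica virens (3.53)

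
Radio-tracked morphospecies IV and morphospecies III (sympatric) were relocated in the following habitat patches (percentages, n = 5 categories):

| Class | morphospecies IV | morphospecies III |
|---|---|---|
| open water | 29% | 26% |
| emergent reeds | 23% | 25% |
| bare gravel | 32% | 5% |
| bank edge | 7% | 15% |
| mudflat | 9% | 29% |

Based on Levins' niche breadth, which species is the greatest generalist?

Convert percentages to proportions (divide by 100).
Σp_IVᵢ² = 0.29² + 0.23² + 0.32² + 0.07² + 0.09² = 0.0841 + 0.0529 + 0.1024 + 0.0049 + 0.0081 = 0.2524
B_IV = 1 / 0.2524 = 3.9620
Σp_IIIᵢ² = 0.26² + 0.25² + 0.05² + 0.15² + 0.29² = 0.0676 + 0.0625 + 0.0025 + 0.0225 + 0.0841 = 0.2392
B_III = 1 / 0.2392 = 4.1806
Highest B → broadest niche (most generalist): morphospecies III (B = 4.18).

morphospecies III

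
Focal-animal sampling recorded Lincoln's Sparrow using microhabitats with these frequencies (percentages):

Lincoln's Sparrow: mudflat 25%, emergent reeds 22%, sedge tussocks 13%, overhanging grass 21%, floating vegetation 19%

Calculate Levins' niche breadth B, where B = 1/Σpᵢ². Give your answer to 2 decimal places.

Convert percentages to proportions (divide by 100).
Σpᵢ² = 0.25² + 0.22² + 0.13² + 0.21² + 0.19² = 0.0625 + 0.0484 + 0.0169 + 0.0441 + 0.0361 = 0.2080
B = 1 / 0.2080 = 4.8077

4.81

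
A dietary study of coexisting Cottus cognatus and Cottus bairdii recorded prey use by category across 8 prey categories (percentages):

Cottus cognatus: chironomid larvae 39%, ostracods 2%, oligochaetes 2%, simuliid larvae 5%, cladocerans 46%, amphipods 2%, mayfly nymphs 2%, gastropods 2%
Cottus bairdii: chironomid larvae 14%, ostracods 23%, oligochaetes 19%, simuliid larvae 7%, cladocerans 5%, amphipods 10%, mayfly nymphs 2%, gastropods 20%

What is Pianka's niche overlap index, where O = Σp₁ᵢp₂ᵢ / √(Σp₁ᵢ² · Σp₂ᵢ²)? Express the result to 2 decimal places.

0.39

Convert percentages to proportions (divide by 100).
Σ p₁ᵢp₂ᵢ = 0.0546 + 0.0046 + 0.0038 + 0.0035 + 0.0230 + 0.0020 + 0.0004 + 0.0040 = 0.0959
Σp_1ᵢ² = 0.39² + 0.02² + 0.02² + 0.05² + 0.46² + 0.02² + 0.02² + 0.02² = 0.1521 + 0.0004 + 0.0004 + 0.0025 + 0.2116 + 0.0004 + 0.0004 + 0.0004 = 0.3682
Σp_2ᵢ² = 0.14² + 0.23² + 0.19² + 0.07² + 0.05² + 0.10² + 0.02² + 0.20² = 0.0196 + 0.0529 + 0.0361 + 0.0049 + 0.0025 + 0.0100 + 0.0004 + 0.0400 = 0.1664
O = 0.0959 / √(0.3682 × 0.1664) = 0.0959 / 0.24752 = 0.3874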